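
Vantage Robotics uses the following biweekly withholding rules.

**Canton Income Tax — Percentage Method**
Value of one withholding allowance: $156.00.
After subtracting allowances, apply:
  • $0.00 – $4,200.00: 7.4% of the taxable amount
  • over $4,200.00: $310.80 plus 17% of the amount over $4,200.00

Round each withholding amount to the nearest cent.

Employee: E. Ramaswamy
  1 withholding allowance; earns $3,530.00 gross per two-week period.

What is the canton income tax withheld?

Canton Income Tax: taxable = $3,530.00 − 1×$156.00 = $3,374.00
  7.4% × $3,374.00 = $249.68

$249.68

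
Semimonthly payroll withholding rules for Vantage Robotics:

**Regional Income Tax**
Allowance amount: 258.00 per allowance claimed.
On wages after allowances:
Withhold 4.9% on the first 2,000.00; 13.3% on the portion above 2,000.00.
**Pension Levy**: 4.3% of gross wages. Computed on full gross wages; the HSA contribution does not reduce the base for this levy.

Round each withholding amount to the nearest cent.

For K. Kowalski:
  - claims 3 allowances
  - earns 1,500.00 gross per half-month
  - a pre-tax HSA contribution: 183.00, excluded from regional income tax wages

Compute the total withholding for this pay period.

Regional Income Tax: taxable = 1,500.00 − 183.00 − 3×258.00 = 543.00
  4.9% × 543.00 = 26.61
Pension Levy: 4.3% × 1,500.00 = 64.50
Total: 26.61 + 64.50 = 91.11

91.11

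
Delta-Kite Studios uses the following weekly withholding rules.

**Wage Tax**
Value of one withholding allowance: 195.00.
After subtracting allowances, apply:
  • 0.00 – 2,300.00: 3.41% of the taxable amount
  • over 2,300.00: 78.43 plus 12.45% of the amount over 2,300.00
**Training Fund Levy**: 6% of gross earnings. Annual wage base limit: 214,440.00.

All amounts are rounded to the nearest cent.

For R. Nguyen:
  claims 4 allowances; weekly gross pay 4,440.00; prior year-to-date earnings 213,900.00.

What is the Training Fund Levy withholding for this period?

32.40

Training Fund Levy: cap 214,440.00 − YTD 213,900.00 = 540.00 subject; 6% × 540.00 = 32.40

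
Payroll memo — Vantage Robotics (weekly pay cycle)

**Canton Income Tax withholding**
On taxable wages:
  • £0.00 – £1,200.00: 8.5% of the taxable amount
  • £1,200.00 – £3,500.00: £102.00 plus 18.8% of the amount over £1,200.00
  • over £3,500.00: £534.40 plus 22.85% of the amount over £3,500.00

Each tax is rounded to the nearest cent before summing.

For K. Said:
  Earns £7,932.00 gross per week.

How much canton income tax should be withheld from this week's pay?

£1,547.11

Canton Income Tax: taxable = £7,932.00
  £534.40 + 22.85% × (£7,932.00 − £3,500.00) = £534.40 + 22.85% × £4,432.00 = £1,547.11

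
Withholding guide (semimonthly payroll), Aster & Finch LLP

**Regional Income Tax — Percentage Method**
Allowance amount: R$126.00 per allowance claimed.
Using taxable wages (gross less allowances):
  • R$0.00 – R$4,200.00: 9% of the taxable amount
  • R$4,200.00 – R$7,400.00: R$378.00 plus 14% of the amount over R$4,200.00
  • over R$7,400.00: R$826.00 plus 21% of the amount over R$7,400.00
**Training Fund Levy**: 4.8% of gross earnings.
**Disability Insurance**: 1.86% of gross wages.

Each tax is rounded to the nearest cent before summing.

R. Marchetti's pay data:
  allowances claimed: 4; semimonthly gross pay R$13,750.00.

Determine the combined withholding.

R$2,969.41

Regional Income Tax: taxable = R$13,750.00 − 4×R$126.00 = R$13,246.00
  R$826.00 + 21% × (R$13,246.00 − R$7,400.00) = R$826.00 + 21% × R$5,846.00 = R$2,053.66
Training Fund Levy: 4.8% × R$13,750.00 = R$660.00
Disability Insurance: 1.86% × R$13,750.00 = R$255.75
Total: R$2,053.66 + R$660.00 + R$255.75 = R$2,969.41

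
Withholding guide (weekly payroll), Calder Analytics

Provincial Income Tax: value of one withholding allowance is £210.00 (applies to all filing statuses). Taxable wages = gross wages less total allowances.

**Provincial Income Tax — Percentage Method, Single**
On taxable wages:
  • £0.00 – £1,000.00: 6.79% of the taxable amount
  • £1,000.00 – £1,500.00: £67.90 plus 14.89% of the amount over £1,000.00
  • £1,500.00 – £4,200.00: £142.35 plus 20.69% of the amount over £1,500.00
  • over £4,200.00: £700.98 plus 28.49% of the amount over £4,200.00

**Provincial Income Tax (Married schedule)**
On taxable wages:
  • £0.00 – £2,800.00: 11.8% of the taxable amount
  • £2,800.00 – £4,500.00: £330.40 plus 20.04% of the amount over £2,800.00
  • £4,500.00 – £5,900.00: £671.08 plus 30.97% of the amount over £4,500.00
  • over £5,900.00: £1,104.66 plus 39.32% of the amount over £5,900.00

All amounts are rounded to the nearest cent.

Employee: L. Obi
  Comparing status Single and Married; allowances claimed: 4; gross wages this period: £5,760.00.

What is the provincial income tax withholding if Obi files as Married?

Provincial Income Tax (Married): taxable = £5,760.00 − 4×£210.00 = £4,920.00
  £671.08 + 30.97% × (£4,920.00 − £4,500.00) = £671.08 + 30.97% × £420.00 = £801.15

£801.15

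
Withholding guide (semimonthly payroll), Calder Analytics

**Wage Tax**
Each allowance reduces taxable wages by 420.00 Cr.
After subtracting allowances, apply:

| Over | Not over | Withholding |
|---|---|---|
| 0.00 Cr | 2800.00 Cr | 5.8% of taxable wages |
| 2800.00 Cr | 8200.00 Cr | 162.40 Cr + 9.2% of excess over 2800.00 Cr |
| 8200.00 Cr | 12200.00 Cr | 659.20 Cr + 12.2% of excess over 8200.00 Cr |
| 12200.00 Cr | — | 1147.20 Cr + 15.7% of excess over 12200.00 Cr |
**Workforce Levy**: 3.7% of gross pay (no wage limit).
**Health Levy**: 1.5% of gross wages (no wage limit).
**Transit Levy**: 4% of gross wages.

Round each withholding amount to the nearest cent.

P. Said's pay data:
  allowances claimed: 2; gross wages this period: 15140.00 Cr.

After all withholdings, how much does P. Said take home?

12270.22 Cr

Wage Tax: taxable = 15140.00 Cr − 2×420.00 Cr = 14300.00 Cr
  1147.20 Cr + 15.7% × (14300.00 Cr − 12200.00 Cr) = 1147.20 Cr + 15.7% × 2100.00 Cr = 1476.90 Cr
Workforce Levy: 3.7% × 15140.00 Cr = 560.18 Cr
Health Levy: 1.5% × 15140.00 Cr = 227.10 Cr
Transit Levy: 4% × 15140.00 Cr = 605.60 Cr
Total withheld: 1476.90 Cr + 560.18 Cr + 227.10 Cr + 605.60 Cr = 2869.78 Cr
Net pay: 15140.00 Cr − 2869.78 Cr = 12270.22 Cr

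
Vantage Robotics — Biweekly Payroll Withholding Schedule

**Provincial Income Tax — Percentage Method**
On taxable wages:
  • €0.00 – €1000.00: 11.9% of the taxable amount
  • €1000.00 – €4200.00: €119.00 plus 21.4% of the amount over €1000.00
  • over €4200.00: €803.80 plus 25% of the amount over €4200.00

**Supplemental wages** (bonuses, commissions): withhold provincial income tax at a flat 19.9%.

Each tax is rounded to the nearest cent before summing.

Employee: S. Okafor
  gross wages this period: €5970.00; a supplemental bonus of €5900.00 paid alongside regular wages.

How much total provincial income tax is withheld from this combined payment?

€2420.40

Provincial Income Tax: taxable = €5970.00
  €803.80 + 25% × (€5970.00 − €4200.00) = €803.80 + 25% × €1770.00 = €1246.30
Supplemental (19.9% flat on bonus): 19.9% × €5900.00 = €1174.10
Total provincial income tax: €1246.30 + €1174.10 = €2420.40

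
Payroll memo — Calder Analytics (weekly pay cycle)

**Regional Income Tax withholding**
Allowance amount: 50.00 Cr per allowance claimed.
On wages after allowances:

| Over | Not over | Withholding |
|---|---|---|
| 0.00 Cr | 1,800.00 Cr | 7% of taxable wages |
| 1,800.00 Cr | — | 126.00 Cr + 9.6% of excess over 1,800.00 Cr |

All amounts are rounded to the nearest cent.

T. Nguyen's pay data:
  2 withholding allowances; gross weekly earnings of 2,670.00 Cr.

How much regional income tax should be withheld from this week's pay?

Regional Income Tax: taxable = 2,670.00 Cr − 2×50.00 Cr = 2,570.00 Cr
  126.00 Cr + 9.6% × (2,570.00 Cr − 1,800.00 Cr) = 126.00 Cr + 9.6% × 770.00 Cr = 199.92 Cr

199.92 Cr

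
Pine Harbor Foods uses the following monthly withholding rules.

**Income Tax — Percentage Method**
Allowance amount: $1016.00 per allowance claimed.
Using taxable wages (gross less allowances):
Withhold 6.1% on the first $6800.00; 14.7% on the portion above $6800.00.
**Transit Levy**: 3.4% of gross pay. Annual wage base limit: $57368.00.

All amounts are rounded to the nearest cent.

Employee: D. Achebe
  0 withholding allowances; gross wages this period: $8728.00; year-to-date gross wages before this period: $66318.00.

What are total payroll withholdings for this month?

Income Tax: taxable = $8728.00
  $414.80 + 14.7% × ($8728.00 − $6800.00) = $414.80 + 14.7% × $1928.00 = $698.22
Transit Levy: YTD $66318.00 ≥ cap $57368.00 → $0.00
Total: $698.22 + $0.00 = $698.22

$698.22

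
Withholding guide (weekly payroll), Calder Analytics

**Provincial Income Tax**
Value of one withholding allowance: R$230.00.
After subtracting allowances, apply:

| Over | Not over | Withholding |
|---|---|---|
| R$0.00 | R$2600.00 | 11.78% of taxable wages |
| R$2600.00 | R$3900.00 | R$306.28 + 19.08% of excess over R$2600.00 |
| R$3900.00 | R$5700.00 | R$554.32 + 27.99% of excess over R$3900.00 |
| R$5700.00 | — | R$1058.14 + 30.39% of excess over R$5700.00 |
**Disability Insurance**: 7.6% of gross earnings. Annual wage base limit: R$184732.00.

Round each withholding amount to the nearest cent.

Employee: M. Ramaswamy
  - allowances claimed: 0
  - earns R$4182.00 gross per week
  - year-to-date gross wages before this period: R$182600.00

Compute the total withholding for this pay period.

R$795.28

Provincial Income Tax: taxable = R$4182.00
  R$554.32 + 27.99% × (R$4182.00 − R$3900.00) = R$554.32 + 27.99% × R$282.00 = R$633.25
Disability Insurance: cap R$184732.00 − YTD R$182600.00 = R$2132.00 subject; 7.6% × R$2132.00 = R$162.03
Total: R$633.25 + R$162.03 = R$795.28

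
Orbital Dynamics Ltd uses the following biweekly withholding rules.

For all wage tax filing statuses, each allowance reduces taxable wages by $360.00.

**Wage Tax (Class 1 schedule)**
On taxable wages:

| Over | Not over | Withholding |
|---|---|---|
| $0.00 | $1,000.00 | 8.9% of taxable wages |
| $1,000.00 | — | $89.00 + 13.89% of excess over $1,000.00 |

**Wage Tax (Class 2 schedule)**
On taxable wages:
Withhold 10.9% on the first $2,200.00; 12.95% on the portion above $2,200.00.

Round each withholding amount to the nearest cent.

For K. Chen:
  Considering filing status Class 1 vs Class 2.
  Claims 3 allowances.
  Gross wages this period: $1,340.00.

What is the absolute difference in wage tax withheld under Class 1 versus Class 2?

$5.20

Wage Tax (Class 1): taxable = $1,340.00 − 3×$360.00 = $260.00
  8.9% × $260.00 = $23.14
Wage Tax (Class 2): taxable = $1,340.00 − 3×$360.00 = $260.00
  10.9% × $260.00 = $28.34
Difference: |$23.14 − $28.34| = $5.20 (higher under Class 2)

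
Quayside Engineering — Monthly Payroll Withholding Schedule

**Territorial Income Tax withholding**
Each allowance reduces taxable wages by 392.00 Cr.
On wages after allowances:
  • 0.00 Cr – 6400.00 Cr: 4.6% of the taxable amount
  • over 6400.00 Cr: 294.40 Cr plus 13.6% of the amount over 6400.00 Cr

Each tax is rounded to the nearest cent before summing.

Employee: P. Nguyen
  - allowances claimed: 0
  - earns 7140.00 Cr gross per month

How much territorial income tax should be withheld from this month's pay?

395.04 Cr

Territorial Income Tax: taxable = 7140.00 Cr
  294.40 Cr + 13.6% × (7140.00 Cr − 6400.00 Cr) = 294.40 Cr + 13.6% × 740.00 Cr = 395.04 Cr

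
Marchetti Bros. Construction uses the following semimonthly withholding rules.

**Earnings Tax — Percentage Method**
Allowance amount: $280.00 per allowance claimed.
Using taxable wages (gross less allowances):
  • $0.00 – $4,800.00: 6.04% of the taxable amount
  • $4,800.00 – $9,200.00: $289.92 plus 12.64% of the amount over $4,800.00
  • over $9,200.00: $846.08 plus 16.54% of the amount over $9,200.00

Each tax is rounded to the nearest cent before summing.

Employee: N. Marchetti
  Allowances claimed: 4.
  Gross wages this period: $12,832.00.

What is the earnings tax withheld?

Earnings Tax: taxable = $12,832.00 − 4×$280.00 = $11,712.00
  $846.08 + 16.54% × ($11,712.00 − $9,200.00) = $846.08 + 16.54% × $2,512.00 = $1,261.56

$1,261.56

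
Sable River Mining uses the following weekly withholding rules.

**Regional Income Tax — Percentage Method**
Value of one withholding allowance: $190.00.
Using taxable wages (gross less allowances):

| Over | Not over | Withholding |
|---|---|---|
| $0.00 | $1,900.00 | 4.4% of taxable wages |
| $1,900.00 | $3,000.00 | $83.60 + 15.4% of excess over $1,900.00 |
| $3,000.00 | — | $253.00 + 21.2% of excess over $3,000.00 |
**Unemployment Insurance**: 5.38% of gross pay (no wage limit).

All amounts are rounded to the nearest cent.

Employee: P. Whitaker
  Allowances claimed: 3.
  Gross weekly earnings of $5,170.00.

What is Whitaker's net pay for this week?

Regional Income Tax: taxable = $5,170.00 − 3×$190.00 = $4,600.00
  $253.00 + 21.2% × ($4,600.00 − $3,000.00) = $253.00 + 21.2% × $1,600.00 = $592.20
Unemployment Insurance: 5.38% × $5,170.00 = $278.15
Total withheld: $592.20 + $278.15 = $870.35
Net pay: $5,170.00 − $870.35 = $4,299.65

$4,299.65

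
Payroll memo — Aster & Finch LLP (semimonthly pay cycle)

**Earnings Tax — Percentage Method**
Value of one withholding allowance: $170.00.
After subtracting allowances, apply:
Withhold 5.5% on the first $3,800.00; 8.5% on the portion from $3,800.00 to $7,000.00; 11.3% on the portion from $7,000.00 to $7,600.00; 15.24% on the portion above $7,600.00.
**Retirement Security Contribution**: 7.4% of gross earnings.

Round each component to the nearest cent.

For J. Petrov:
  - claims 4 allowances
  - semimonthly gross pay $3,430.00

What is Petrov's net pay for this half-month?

$3,024.93

Earnings Tax: taxable = $3,430.00 − 4×$170.00 = $2,750.00
  5.5% × $2,750.00 = $151.25
Retirement Security Contribution: 7.4% × $3,430.00 = $253.82
Total withheld: $151.25 + $253.82 = $405.07
Net pay: $3,430.00 − $405.07 = $3,024.93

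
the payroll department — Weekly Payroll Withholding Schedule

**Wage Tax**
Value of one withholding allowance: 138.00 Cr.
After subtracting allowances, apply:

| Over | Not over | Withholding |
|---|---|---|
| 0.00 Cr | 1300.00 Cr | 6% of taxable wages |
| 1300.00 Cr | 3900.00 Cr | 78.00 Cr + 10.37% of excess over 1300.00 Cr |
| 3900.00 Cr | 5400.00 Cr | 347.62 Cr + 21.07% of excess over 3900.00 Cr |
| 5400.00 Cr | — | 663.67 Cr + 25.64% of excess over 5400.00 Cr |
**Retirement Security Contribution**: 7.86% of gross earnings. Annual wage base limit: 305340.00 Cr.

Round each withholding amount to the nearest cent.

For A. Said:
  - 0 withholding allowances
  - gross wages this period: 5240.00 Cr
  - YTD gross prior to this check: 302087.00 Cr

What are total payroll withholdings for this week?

Wage Tax: taxable = 5240.00 Cr
  347.62 Cr + 21.07% × (5240.00 Cr − 3900.00 Cr) = 347.62 Cr + 21.07% × 1340.00 Cr = 629.96 Cr
Retirement Security Contribution: cap 305340.00 Cr − YTD 302087.00 Cr = 3253.00 Cr subject; 7.86% × 3253.00 Cr = 255.69 Cr
Total: 629.96 Cr + 255.69 Cr = 885.65 Cr

885.65 Cr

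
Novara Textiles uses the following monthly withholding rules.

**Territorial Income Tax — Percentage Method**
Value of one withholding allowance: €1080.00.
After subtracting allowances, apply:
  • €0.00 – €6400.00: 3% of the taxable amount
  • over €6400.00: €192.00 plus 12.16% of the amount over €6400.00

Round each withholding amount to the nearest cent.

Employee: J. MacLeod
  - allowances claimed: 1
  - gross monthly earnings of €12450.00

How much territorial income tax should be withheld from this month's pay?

Territorial Income Tax: taxable = €12450.00 − 1×€1080.00 = €11370.00
  €192.00 + 12.16% × (€11370.00 − €6400.00) = €192.00 + 12.16% × €4970.00 = €796.35

€796.35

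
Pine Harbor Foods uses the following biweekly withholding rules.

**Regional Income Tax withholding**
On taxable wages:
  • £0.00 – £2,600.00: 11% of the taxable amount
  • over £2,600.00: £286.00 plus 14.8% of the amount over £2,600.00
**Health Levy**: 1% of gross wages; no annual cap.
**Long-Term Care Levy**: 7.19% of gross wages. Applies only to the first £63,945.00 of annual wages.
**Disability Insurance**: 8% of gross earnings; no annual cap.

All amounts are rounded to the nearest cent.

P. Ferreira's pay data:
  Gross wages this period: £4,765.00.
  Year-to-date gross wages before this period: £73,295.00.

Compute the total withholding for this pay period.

Regional Income Tax: taxable = £4,765.00
  £286.00 + 14.8% × (£4,765.00 − £2,600.00) = £286.00 + 14.8% × £2,165.00 = £606.42
Health Levy: 1% × £4,765.00 = £47.65
Long-Term Care Levy: YTD £73,295.00 ≥ cap £63,945.00 → £0.00
Disability Insurance: 8% × £4,765.00 = £381.20
Total: £606.42 + £47.65 + £0.00 + £381.20 = £1,035.27

£1,035.27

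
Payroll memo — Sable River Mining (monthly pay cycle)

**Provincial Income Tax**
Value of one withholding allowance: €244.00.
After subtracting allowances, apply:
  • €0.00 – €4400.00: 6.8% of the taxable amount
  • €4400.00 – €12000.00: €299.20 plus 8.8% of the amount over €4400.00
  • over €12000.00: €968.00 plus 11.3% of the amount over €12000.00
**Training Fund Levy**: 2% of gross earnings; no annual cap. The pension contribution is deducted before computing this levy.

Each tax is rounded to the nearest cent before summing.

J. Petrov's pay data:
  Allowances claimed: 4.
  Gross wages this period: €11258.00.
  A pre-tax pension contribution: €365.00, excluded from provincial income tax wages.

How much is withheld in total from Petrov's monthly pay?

Provincial Income Tax: taxable = €11258.00 − €365.00 − 4×€244.00 = €9917.00
  €299.20 + 8.8% × (€9917.00 − €4400.00) = €299.20 + 8.8% × €5517.00 = €784.70
Training Fund Levy: 2% × €10893.00 = €217.86
Total: €784.70 + €217.86 = €1002.56

€1002.56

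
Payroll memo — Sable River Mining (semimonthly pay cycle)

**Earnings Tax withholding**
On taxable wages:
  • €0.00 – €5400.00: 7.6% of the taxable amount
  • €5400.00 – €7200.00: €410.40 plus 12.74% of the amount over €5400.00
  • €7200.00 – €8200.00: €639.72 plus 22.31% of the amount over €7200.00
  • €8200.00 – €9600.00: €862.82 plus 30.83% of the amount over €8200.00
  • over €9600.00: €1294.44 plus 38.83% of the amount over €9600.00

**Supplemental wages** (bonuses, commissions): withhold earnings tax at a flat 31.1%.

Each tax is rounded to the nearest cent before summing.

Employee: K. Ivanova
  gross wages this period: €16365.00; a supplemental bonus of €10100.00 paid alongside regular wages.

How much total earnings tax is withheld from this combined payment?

Earnings Tax: taxable = €16365.00
  €1294.44 + 38.83% × (€16365.00 − €9600.00) = €1294.44 + 38.83% × €6765.00 = €3921.29
Supplemental (31.1% flat on bonus): 31.1% × €10100.00 = €3141.10
Total earnings tax: €3921.29 + €3141.10 = €7062.39

€7062.39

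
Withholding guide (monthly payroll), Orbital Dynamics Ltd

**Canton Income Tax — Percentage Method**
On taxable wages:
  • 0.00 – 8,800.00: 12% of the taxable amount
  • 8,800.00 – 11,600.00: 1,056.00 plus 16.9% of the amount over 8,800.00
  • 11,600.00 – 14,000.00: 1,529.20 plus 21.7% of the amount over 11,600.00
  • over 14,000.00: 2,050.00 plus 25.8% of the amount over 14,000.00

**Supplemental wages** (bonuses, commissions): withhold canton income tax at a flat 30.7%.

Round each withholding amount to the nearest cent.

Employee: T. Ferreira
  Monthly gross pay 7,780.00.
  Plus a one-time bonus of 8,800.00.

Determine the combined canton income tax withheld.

Canton Income Tax: taxable = 7,780.00
  12% × 7,780.00 = 933.60
Supplemental (30.7% flat on bonus): 30.7% × 8,800.00 = 2,701.60
Total canton income tax: 933.60 + 2,701.60 = 3,635.20

3,635.20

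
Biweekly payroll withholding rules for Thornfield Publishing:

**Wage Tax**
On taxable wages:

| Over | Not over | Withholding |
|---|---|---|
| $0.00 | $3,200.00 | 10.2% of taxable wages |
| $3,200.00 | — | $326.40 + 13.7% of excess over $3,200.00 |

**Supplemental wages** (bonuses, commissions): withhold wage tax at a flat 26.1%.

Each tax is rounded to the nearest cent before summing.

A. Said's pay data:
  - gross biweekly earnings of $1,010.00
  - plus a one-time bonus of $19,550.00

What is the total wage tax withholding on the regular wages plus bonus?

$5,205.57

Wage Tax: taxable = $1,010.00
  10.2% × $1,010.00 = $103.02
Supplemental (26.1% flat on bonus): 26.1% × $19,550.00 = $5,102.55
Total wage tax: $103.02 + $5,102.55 = $5,205.57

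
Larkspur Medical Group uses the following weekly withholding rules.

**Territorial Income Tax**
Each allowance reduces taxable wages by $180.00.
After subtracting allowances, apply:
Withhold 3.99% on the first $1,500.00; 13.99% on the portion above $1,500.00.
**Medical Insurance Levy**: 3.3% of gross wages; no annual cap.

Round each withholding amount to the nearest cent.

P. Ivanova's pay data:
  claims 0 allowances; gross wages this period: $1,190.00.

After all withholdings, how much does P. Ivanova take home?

Territorial Income Tax: taxable = $1,190.00
  3.99% × $1,190.00 = $47.48
Medical Insurance Levy: 3.3% × $1,190.00 = $39.27
Total withheld: $47.48 + $39.27 = $86.75
Net pay: $1,190.00 − $86.75 = $1,103.25

$1,103.25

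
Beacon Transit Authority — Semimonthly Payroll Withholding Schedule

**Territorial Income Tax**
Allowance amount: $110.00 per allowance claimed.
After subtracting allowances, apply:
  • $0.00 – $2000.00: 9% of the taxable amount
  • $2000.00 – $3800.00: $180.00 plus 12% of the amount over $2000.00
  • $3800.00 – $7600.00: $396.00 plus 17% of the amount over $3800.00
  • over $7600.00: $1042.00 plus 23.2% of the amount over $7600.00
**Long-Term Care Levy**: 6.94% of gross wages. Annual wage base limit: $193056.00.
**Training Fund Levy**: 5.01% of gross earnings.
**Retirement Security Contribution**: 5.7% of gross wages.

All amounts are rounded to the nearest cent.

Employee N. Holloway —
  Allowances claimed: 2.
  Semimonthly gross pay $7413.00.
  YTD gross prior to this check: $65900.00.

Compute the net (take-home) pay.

Territorial Income Tax: taxable = $7413.00 − 2×$110.00 = $7193.00
  $396.00 + 17% × ($7193.00 − $3800.00) = $396.00 + 17% × $3393.00 = $972.81
Long-Term Care Levy: 6.94% × $7413.00 = $514.46
Training Fund Levy: 5.01% × $7413.00 = $371.39
Retirement Security Contribution: 5.7% × $7413.00 = $422.54
Total withheld: $972.81 + $514.46 + $371.39 + $422.54 = $2281.20
Net pay: $7413.00 − $2281.20 = $5131.80

$5131.80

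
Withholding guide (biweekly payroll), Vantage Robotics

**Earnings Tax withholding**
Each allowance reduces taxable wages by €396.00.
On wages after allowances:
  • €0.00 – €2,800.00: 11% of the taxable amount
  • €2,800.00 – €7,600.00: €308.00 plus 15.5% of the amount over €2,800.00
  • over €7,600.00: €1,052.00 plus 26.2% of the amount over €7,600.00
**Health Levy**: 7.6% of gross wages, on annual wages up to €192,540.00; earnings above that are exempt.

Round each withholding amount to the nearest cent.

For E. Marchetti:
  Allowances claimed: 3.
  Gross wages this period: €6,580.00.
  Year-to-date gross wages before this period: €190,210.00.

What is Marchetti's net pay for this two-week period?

Earnings Tax: taxable = €6,580.00 − 3×€396.00 = €5,392.00
  €308.00 + 15.5% × (€5,392.00 − €2,800.00) = €308.00 + 15.5% × €2,592.00 = €709.76
Health Levy: cap €192,540.00 − YTD €190,210.00 = €2,330.00 subject; 7.6% × €2,330.00 = €177.08
Total withheld: €709.76 + €177.08 = €886.84
Net pay: €6,580.00 − €886.84 = €5,693.16

€5,693.16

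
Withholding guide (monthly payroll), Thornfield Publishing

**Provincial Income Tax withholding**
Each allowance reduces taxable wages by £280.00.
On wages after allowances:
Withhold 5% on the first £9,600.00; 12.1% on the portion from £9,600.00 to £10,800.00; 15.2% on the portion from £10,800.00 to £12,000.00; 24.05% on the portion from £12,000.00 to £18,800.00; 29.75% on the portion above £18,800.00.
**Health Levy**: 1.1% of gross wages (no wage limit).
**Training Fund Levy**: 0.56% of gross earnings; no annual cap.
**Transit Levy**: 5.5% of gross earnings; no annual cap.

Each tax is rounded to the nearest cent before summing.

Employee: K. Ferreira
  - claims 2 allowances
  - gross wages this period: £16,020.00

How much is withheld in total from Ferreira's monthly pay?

Provincial Income Tax: taxable = £16,020.00 − 2×£280.00 = £15,460.00
  £807.60 + 24.05% × (£15,460.00 − £12,000.00) = £807.60 + 24.05% × £3,460.00 = £1,639.73
Health Levy: 1.1% × £16,020.00 = £176.22
Training Fund Levy: 0.56% × £16,020.00 = £89.71
Transit Levy: 5.5% × £16,020.00 = £881.10
Total: £1,639.73 + £176.22 + £89.71 + £881.10 = £2,786.76

£2,786.76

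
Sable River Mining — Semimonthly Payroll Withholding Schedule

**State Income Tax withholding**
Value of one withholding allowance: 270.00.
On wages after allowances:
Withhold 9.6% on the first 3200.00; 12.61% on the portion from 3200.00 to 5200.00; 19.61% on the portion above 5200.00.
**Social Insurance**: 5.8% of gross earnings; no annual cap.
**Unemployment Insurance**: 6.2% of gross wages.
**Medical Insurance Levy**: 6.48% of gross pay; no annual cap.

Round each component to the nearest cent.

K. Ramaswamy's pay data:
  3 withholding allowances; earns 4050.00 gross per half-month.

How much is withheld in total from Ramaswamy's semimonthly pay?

1060.68

State Income Tax: taxable = 4050.00 − 3×270.00 = 3240.00
  307.20 + 12.61% × (3240.00 − 3200.00) = 307.20 + 12.61% × 40.00 = 312.24
Social Insurance: 5.8% × 4050.00 = 234.90
Unemployment Insurance: 6.2% × 4050.00 = 251.10
Medical Insurance Levy: 6.48% × 4050.00 = 262.44
Total: 312.24 + 234.90 + 251.10 + 262.44 = 1060.68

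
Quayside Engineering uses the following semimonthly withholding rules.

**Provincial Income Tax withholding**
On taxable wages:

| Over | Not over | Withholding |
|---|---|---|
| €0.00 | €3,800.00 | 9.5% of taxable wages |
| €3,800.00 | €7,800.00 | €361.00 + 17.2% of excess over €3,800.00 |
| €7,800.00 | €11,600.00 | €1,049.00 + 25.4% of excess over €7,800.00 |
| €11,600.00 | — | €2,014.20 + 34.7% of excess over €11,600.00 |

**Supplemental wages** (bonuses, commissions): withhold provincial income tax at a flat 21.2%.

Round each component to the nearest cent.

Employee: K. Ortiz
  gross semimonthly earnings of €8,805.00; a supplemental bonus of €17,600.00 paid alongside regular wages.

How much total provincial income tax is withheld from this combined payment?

€5,035.47

Provincial Income Tax: taxable = €8,805.00
  €1,049.00 + 25.4% × (€8,805.00 − €7,800.00) = €1,049.00 + 25.4% × €1,005.00 = €1,304.27
Supplemental (21.2% flat on bonus): 21.2% × €17,600.00 = €3,731.20
Total provincial income tax: €1,304.27 + €3,731.20 = €5,035.47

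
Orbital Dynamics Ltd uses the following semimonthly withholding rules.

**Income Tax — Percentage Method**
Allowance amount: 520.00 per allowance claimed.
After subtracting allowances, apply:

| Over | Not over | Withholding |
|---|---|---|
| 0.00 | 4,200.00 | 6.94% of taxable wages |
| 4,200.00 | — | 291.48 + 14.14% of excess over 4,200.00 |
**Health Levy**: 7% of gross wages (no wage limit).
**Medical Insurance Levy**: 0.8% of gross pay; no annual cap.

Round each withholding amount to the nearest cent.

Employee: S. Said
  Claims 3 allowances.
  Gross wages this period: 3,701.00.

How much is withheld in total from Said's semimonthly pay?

Income Tax: taxable = 3,701.00 − 3×520.00 = 2,141.00
  6.94% × 2,141.00 = 148.59
Health Levy: 7% × 3,701.00 = 259.07
Medical Insurance Levy: 0.8% × 3,701.00 = 29.61
Total: 148.59 + 259.07 + 29.61 = 437.27

437.27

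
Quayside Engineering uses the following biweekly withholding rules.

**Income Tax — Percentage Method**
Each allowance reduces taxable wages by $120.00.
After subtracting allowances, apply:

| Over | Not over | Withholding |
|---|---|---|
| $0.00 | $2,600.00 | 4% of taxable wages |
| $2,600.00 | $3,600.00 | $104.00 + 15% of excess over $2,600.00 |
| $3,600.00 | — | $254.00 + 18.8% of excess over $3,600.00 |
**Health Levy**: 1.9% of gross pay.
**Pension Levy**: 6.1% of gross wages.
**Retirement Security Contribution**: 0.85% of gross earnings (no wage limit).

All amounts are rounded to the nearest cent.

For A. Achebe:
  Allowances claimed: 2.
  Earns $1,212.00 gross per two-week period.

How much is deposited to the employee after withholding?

$1,065.86

Income Tax: taxable = $1,212.00 − 2×$120.00 = $972.00
  4% × $972.00 = $38.88
Health Levy: 1.9% × $1,212.00 = $23.03
Pension Levy: 6.1% × $1,212.00 = $73.93
Retirement Security Contribution: 0.85% × $1,212.00 = $10.30
Total withheld: $38.88 + $23.03 + $73.93 + $10.30 = $146.14
Net pay: $1,212.00 − $146.14 = $1,065.86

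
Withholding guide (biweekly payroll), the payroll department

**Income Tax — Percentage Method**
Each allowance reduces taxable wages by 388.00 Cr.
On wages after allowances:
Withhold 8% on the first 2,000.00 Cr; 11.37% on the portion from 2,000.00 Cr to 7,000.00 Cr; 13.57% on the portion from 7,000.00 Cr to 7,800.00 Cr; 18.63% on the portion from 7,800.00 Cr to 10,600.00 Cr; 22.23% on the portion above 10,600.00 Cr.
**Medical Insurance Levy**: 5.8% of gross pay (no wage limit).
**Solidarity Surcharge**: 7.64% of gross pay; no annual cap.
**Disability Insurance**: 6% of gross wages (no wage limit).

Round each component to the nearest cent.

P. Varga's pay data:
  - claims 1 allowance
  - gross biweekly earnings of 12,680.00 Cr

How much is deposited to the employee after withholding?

8,480.18 Cr

Income Tax: taxable = 12,680.00 Cr − 1×388.00 Cr = 12,292.00 Cr
  1,358.70 Cr + 22.23% × (12,292.00 Cr − 10,600.00 Cr) = 1,358.70 Cr + 22.23% × 1,692.00 Cr = 1,734.83 Cr
Medical Insurance Levy: 5.8% × 12,680.00 Cr = 735.44 Cr
Solidarity Surcharge: 7.64% × 12,680.00 Cr = 968.75 Cr
Disability Insurance: 6% × 12,680.00 Cr = 760.80 Cr
Total withheld: 1,734.83 Cr + 735.44 Cr + 968.75 Cr + 760.80 Cr = 4,199.82 Cr
Net pay: 12,680.00 Cr − 4,199.82 Cr = 8,480.18 Cr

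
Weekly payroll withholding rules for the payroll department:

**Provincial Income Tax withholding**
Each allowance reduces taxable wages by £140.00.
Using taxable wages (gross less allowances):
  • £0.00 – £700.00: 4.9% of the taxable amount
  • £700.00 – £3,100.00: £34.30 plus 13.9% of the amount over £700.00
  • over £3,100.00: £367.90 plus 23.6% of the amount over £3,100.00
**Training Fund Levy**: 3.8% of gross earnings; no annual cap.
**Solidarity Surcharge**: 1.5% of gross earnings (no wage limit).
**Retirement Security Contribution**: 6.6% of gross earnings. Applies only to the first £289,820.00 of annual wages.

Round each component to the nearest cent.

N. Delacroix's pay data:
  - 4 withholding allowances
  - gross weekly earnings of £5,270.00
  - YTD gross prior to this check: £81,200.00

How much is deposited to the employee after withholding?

Provincial Income Tax: taxable = £5,270.00 − 4×£140.00 = £4,710.00
  £367.90 + 23.6% × (£4,710.00 − £3,100.00) = £367.90 + 23.6% × £1,610.00 = £747.86
Training Fund Levy: 3.8% × £5,270.00 = £200.26
Solidarity Surcharge: 1.5% × £5,270.00 = £79.05
Retirement Security Contribution: 6.6% × £5,270.00 = £347.82
Total withheld: £747.86 + £200.26 + £79.05 + £347.82 = £1,374.99
Net pay: £5,270.00 − £1,374.99 = £3,895.01

£3,895.01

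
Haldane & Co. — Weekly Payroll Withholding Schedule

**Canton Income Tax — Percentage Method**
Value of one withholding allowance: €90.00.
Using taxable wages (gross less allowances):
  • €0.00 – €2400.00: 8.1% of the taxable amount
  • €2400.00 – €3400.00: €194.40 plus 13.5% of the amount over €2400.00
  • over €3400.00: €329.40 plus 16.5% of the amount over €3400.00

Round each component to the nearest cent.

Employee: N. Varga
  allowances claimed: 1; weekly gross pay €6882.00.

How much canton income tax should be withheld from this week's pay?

Canton Income Tax: taxable = €6882.00 − 1×€90.00 = €6792.00
  €329.40 + 16.5% × (€6792.00 − €3400.00) = €329.40 + 16.5% × €3392.00 = €889.08

€889.08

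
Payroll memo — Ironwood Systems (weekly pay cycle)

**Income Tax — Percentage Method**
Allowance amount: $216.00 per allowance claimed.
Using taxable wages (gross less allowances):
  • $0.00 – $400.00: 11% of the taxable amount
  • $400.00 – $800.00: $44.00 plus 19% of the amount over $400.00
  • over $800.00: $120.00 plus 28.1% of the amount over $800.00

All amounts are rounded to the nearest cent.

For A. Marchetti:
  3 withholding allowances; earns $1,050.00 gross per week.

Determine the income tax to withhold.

$44.38

Income Tax: taxable = $1,050.00 − 3×$216.00 = $402.00
  $44.00 + 19% × ($402.00 − $400.00) = $44.00 + 19% × $2.00 = $44.38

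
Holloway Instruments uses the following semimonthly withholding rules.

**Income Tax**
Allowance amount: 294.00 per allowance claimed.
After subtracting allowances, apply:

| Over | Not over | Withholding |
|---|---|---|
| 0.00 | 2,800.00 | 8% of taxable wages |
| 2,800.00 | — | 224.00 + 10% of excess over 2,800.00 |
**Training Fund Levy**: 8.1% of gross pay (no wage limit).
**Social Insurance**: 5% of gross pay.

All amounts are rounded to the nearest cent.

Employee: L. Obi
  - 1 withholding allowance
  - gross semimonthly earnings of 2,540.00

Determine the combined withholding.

Income Tax: taxable = 2,540.00 − 1×294.00 = 2,246.00
  8% × 2,246.00 = 179.68
Training Fund Levy: 8.1% × 2,540.00 = 205.74
Social Insurance: 5% × 2,540.00 = 127.00
Total: 179.68 + 205.74 + 127.00 = 512.42

512.42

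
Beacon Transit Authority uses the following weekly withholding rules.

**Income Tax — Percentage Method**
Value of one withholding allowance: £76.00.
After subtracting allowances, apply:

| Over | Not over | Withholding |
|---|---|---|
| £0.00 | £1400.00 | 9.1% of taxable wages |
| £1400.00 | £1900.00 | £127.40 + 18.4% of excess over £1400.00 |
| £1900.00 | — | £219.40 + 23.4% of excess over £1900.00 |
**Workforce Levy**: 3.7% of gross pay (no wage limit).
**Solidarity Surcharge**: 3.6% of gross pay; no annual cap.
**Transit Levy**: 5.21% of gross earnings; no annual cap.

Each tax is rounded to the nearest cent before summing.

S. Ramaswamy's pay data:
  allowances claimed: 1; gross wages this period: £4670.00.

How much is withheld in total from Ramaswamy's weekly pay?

£1434.02

Income Tax: taxable = £4670.00 − 1×£76.00 = £4594.00
  £219.40 + 23.4% × (£4594.00 − £1900.00) = £219.40 + 23.4% × £2694.00 = £849.80
Workforce Levy: 3.7% × £4670.00 = £172.79
Solidarity Surcharge: 3.6% × £4670.00 = £168.12
Transit Levy: 5.21% × £4670.00 = £243.31
Total: £849.80 + £172.79 + £168.12 + £243.31 = £1434.02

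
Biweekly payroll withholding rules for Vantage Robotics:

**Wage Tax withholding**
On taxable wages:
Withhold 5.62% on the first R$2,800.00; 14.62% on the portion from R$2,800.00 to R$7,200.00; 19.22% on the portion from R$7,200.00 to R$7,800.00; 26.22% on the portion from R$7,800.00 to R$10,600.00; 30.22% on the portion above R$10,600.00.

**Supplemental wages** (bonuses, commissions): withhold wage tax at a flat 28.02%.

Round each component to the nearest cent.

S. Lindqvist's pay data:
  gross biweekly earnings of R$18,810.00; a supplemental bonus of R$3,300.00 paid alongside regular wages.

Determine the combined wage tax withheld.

Wage Tax: taxable = R$18,810.00
  R$1,650.12 + 30.22% × (R$18,810.00 − R$10,600.00) = R$1,650.12 + 30.22% × R$8,210.00 = R$4,131.18
Supplemental (28.02% flat on bonus): 28.02% × R$3,300.00 = R$924.66
Total wage tax: R$4,131.18 + R$924.66 = R$5,055.84

R$5,055.84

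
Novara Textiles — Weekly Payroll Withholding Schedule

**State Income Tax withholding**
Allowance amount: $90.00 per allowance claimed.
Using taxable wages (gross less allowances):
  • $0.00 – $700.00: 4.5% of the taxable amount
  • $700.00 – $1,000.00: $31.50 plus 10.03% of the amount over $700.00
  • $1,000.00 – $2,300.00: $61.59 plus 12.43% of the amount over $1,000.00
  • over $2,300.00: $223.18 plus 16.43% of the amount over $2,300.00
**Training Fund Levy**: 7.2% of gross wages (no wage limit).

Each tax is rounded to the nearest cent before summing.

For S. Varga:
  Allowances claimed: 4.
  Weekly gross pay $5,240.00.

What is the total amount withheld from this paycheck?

State Income Tax: taxable = $5,240.00 − 4×$90.00 = $4,880.00
  $223.18 + 16.43% × ($4,880.00 − $2,300.00) = $223.18 + 16.43% × $2,580.00 = $647.07
Training Fund Levy: 7.2% × $5,240.00 = $377.28
Total: $647.07 + $377.28 = $1,024.35

$1,024.35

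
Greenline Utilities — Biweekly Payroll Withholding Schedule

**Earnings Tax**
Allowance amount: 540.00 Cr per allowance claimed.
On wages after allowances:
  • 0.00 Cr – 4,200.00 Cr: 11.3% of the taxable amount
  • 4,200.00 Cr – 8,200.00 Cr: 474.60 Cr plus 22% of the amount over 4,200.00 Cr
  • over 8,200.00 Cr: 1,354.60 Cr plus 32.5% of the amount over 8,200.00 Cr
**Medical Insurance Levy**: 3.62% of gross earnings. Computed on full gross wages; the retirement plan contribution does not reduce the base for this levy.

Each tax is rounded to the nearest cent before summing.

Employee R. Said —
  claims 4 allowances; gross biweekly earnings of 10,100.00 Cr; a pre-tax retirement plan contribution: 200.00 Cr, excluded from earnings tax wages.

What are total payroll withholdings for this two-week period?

1,619.02 Cr

Earnings Tax: taxable = 10,100.00 Cr − 200.00 Cr − 4×540.00 Cr = 7,740.00 Cr
  474.60 Cr + 22% × (7,740.00 Cr − 4,200.00 Cr) = 474.60 Cr + 22% × 3,540.00 Cr = 1,253.40 Cr
Medical Insurance Levy: 3.62% × 10,100.00 Cr = 365.62 Cr
Total: 1,253.40 Cr + 365.62 Cr = 1,619.02 Cr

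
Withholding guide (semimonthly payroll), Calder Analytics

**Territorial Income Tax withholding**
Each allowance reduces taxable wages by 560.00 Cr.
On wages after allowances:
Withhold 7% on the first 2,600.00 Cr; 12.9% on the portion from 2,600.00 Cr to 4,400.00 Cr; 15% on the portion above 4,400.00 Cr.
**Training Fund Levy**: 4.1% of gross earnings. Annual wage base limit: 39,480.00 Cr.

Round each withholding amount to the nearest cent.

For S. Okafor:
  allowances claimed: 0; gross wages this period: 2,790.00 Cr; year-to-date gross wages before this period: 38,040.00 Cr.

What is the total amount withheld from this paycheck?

Territorial Income Tax: taxable = 2,790.00 Cr
  182.00 Cr + 12.9% × (2,790.00 Cr − 2,600.00 Cr) = 182.00 Cr + 12.9% × 190.00 Cr = 206.51 Cr
Training Fund Levy: cap 39,480.00 Cr − YTD 38,040.00 Cr = 1,440.00 Cr subject; 4.1% × 1,440.00 Cr = 59.04 Cr
Total: 206.51 Cr + 59.04 Cr = 265.55 Cr

265.55 Cr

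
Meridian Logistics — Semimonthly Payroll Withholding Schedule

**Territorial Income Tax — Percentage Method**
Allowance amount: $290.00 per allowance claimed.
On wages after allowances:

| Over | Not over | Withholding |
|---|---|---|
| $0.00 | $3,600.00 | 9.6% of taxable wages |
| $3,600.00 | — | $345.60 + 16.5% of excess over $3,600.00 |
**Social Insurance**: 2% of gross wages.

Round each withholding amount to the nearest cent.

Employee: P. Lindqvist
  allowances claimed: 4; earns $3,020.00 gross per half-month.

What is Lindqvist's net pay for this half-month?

$2,781.04

Territorial Income Tax: taxable = $3,020.00 − 4×$290.00 = $1,860.00
  9.6% × $1,860.00 = $178.56
Social Insurance: 2% × $3,020.00 = $60.40
Total withheld: $178.56 + $60.40 = $238.96
Net pay: $3,020.00 − $238.96 = $2,781.04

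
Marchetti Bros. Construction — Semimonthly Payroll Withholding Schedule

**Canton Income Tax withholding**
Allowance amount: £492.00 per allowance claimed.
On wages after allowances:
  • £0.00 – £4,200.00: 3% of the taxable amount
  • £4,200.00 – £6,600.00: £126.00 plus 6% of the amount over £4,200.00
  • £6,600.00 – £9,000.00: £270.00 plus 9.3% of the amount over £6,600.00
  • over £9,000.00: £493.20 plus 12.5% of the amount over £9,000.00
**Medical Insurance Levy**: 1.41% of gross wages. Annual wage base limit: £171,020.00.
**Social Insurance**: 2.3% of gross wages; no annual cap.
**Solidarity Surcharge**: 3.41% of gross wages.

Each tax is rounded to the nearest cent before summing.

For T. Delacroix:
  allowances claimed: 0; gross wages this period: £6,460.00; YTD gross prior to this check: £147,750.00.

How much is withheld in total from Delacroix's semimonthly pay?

£721.56

Canton Income Tax: taxable = £6,460.00
  £126.00 + 6% × (£6,460.00 − £4,200.00) = £126.00 + 6% × £2,260.00 = £261.60
Medical Insurance Levy: 1.41% × £6,460.00 = £91.09
Social Insurance: 2.3% × £6,460.00 = £148.58
Solidarity Surcharge: 3.41% × £6,460.00 = £220.29
Total: £261.60 + £91.09 + £148.58 + £220.29 = £721.56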